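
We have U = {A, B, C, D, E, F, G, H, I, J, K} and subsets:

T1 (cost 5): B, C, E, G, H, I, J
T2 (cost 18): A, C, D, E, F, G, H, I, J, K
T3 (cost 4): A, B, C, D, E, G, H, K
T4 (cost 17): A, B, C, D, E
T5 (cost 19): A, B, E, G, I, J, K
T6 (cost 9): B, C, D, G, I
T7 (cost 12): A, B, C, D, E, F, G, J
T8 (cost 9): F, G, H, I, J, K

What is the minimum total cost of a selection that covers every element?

T3, T8 cover every element at cost 4 + 9 = 13.
Any cover uses at least 2 sets; among all covering selections none totals below 13.

13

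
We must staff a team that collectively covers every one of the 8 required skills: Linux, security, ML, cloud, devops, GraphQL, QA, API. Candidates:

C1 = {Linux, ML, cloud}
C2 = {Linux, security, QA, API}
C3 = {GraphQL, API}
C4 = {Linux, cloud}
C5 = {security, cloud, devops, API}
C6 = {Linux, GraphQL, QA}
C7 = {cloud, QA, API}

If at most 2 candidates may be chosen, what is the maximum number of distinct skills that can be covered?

Choosing C5, C6 covers {Linux, security, cloud, devops, GraphQL, QA, API} — 7 skills.
No choice of 2 candidates does better; here ML is left uncovered.

7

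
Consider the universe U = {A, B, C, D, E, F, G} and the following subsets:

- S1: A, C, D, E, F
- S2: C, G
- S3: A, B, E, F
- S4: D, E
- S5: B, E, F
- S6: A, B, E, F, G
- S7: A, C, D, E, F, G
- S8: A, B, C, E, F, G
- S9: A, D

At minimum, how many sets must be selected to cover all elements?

S1, S6 together cover {A, B, C, D, E, F, G} — every element.
No single set contains all 7 elements, so 2 is optimal.

2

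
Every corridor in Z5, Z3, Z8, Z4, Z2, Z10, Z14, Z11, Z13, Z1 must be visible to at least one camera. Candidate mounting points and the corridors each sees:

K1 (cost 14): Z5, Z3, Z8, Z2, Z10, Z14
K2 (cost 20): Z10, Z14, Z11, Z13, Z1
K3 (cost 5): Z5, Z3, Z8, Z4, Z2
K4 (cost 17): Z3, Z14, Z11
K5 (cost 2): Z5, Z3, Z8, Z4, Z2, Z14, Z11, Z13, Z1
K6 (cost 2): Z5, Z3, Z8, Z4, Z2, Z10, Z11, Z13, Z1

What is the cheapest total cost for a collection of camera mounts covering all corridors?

K5, K6 cover every corridor at cost 2 + 2 = 4.
Any cover uses at least 2 camera mounts; among all covering selections none totals below 4.

4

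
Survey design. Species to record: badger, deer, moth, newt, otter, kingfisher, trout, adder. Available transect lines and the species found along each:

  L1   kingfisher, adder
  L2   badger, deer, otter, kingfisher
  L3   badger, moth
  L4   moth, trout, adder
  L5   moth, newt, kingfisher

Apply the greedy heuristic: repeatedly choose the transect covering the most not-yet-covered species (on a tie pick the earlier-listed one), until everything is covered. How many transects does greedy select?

Pick 1: L2 covers 4 new species (badger, deer, otter, kingfisher).
Pick 2: L4 covers 3 new species (moth, trout, adder).
Pick 3: L5 covers 1 new species (newt).
Greedy uses 3 transects.

3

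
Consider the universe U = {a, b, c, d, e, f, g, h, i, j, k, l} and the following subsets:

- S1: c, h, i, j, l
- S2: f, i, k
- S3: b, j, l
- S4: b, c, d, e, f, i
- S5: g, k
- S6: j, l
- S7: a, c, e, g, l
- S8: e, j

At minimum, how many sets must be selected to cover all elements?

4

S1, S2, S4, S7 together cover {a, b, c, d, e, f, g, h, i, j, k, l} — every element.
No 3 of the 8 sets cover everything (all 56 triples fall short), so 4 is minimum.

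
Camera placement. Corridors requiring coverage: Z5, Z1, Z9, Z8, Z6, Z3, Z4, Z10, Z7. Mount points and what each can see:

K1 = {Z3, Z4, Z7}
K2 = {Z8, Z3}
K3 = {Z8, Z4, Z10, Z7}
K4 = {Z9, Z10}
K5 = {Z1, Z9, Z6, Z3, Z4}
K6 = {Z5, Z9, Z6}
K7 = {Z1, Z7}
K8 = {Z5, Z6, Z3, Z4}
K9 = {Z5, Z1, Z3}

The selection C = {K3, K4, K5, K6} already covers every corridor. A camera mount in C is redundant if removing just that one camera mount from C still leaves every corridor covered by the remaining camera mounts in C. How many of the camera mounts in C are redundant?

1

Drop K3: Z8, Z7 uncovered — not redundant.
Drop K4: the rest still cover every corridor — redundant.
Drop K5: Z1, Z3 uncovered — not redundant.
Drop K6: Z5 uncovered — not redundant.
1 redundant: K4.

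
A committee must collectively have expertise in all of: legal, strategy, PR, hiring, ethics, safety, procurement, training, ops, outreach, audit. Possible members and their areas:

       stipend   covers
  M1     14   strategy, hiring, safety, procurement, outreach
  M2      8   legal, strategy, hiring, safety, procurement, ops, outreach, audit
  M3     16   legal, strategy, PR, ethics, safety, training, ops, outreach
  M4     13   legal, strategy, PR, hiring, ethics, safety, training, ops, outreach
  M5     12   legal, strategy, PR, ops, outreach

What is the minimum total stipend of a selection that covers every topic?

21

M2, M4 cover every topic at stipend 8 + 13 = 21.
Any cover uses at least 2 members; among all covering selections none totals below 21.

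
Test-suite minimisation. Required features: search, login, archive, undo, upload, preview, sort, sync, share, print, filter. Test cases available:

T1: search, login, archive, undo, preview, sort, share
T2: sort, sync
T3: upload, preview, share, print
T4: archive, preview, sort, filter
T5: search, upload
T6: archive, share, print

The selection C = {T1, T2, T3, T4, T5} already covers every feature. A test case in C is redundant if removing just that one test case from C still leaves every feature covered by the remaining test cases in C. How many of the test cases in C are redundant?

Drop T1: login, undo uncovered — not redundant.
Drop T2: sync uncovered — not redundant.
Drop T3: print uncovered — not redundant.
Drop T4: filter uncovered — not redundant.
Drop T5: the rest still cover every feature — redundant.
1 redundant: T5.

1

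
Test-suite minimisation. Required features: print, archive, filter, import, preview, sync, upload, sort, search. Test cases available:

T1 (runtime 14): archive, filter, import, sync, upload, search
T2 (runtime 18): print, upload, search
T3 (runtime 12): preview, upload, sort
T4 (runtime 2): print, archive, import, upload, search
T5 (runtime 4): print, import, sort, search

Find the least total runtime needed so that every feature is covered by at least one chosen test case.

T1, T3, T4 cover every feature at runtime 14 + 12 + 2 = 28.
Any cover uses at least 3 test cases; among all covering selections none totals below 28.

28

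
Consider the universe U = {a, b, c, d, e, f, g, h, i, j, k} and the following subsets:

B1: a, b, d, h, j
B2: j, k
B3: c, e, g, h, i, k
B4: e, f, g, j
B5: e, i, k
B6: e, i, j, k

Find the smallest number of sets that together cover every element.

3

B1, B3, B4 together cover {a, b, c, d, e, f, g, h, i, j, k} — every element.
No 2 of the 6 sets cover everything (all 15 pairs fall short), so 3 is minimum.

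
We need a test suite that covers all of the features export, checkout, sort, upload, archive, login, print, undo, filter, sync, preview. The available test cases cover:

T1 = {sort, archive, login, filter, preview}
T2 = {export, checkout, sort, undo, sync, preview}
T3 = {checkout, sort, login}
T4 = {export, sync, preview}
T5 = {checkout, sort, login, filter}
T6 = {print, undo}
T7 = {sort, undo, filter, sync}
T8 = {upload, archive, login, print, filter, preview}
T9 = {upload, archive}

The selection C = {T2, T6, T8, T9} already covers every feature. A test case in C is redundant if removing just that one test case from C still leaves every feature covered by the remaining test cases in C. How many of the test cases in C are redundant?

2

Drop T2: export, checkout, sort, sync uncovered — not redundant.
Drop T6: the rest still cover every feature — redundant.
Drop T8: login, filter uncovered — not redundant.
Drop T9: the rest still cover every feature — redundant.
2 redundant: T6, T9.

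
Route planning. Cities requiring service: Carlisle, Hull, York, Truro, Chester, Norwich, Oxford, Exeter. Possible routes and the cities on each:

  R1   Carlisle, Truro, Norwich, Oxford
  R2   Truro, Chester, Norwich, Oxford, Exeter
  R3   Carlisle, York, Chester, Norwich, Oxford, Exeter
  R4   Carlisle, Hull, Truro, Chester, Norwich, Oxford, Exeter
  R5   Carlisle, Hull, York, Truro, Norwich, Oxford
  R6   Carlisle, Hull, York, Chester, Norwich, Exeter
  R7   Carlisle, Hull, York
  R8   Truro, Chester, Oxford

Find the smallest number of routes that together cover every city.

R1, R6 together cover {Carlisle, Hull, York, Truro, Chester, Norwich, Oxford, Exeter} — every city.
No single route contains all 8 cities, so 2 is optimal.

2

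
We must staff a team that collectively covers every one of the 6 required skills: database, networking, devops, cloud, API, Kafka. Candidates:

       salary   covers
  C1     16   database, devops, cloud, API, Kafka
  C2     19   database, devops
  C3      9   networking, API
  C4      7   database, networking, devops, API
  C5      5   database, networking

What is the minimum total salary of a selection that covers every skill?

21

C1, C5 cover every skill at salary 16 + 5 = 21.
Any cover uses at least 2 candidates; among all covering selections none totals below 21.
Greedy by coverage-per-salary would pick C4, C1 for 23 — worse than the optimum 21.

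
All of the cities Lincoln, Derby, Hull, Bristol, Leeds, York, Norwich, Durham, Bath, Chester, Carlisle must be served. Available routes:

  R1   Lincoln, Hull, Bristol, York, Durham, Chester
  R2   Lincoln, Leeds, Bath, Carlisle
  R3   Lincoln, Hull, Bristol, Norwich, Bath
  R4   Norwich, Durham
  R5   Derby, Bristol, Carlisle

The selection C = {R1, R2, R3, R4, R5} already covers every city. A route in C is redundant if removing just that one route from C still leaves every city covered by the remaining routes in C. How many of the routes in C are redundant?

Drop R1: York, Chester uncovered — not redundant.
Drop R2: Leeds uncovered — not redundant.
Drop R3: the rest still cover every city — redundant.
Drop R4: the rest still cover every city — redundant.
Drop R5: Derby uncovered — not redundant.
2 redundant: R3, R4.

2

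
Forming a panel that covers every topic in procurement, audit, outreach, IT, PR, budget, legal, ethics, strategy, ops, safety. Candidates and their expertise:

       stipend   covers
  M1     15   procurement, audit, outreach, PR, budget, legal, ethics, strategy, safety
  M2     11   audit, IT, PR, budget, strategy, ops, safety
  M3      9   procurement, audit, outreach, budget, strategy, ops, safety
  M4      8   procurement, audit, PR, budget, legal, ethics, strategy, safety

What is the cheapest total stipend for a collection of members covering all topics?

26

M1, M2 cover every topic at stipend 15 + 11 = 26.
Any cover uses at least 2 members; among all covering selections none totals below 26.
Greedy by coverage-per-stipend would pick M4, M3, M2 for 28 — worse than the optimum 26.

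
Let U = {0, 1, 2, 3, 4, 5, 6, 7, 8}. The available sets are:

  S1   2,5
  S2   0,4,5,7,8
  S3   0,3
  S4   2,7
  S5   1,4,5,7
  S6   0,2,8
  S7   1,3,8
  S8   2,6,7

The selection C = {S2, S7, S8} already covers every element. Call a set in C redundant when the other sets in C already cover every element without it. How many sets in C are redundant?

0

Drop S2: 0, 4, 5 uncovered — not redundant.
Drop S7: 1, 3 uncovered — not redundant.
Drop S8: 2, 6 uncovered — not redundant.
None of the sets in C is redundant.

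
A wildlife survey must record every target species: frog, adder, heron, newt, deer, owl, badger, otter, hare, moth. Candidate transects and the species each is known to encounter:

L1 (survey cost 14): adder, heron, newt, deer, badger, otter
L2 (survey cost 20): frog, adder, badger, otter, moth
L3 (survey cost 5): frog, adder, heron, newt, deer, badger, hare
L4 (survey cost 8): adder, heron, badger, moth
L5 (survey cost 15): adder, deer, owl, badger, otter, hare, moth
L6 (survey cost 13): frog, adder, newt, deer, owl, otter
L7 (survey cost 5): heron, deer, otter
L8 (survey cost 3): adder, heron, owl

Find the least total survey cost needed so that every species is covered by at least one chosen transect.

20

L3, L5 cover every species at survey cost 5 + 15 = 20.
Any cover uses at least 2 transects; among all covering selections none totals below 20.
Greedy by coverage-per-survey cost would pick L3, L8, L7, L4 for 21 — worse than the optimum 20.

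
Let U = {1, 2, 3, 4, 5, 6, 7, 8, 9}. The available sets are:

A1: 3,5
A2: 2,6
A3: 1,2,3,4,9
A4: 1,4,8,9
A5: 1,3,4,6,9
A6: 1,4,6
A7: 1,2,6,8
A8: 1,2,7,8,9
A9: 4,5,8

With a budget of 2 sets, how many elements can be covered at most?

Choosing A5, A8 covers {1, 2, 3, 4, 6, 7, 8, 9} — 8 elements.
No choice of 2 sets does better; here 5 is left uncovered.

8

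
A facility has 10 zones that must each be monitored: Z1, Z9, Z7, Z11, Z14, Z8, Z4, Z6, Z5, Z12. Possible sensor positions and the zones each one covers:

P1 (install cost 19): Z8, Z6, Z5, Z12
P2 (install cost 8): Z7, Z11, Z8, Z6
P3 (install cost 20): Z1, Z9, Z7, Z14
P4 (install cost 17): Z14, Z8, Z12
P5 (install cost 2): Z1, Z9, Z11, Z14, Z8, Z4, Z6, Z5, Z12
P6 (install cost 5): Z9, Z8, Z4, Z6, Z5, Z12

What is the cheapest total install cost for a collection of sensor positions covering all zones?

P2, P5 cover every zone at install cost 8 + 2 = 10.
Any cover uses at least 2 sensor positions; among all covering selections none totals below 10.

10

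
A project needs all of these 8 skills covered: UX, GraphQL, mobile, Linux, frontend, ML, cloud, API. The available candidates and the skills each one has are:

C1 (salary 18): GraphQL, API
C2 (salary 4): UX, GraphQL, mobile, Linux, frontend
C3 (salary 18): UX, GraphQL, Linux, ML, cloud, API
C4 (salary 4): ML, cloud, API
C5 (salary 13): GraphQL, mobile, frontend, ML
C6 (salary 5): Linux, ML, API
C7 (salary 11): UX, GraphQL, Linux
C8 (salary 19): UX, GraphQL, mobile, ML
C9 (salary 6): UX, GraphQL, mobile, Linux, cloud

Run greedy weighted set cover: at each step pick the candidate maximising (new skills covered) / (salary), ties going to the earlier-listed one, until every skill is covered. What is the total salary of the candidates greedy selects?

Pick 1: C2 adds 5 new (UX, GraphQL, mobile, Linux, frontend) at salary 4 (ratio 5/4).
Pick 2: C4 adds 3 new (ML, cloud, API) at salary 4 (ratio 3/4).
Greedy total salary: 4 + 4 = 8.

8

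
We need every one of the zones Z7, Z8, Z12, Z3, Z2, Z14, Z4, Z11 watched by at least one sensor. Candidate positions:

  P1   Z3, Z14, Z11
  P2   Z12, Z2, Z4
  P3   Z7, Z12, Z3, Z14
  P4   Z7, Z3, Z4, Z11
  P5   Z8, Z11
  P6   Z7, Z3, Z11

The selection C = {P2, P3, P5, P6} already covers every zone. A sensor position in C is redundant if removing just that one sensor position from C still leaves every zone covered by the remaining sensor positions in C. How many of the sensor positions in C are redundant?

Drop P2: Z2, Z4 uncovered — not redundant.
Drop P3: Z14 uncovered — not redundant.
Drop P5: Z8 uncovered — not redundant.
Drop P6: the rest still cover every zone — redundant.
1 redundant: P6.

1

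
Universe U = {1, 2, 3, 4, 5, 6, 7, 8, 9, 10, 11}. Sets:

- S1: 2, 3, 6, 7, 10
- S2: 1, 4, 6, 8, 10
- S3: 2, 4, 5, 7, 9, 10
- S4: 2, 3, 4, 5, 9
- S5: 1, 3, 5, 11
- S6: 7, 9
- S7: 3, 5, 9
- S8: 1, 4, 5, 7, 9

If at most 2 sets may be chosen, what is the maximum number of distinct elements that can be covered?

9

Choosing S1, S8 covers {1, 2, 3, 4, 5, 6, 7, 9, 10} — 9 elements.
No choice of 2 sets does better; here 8, 11 are left uncovered.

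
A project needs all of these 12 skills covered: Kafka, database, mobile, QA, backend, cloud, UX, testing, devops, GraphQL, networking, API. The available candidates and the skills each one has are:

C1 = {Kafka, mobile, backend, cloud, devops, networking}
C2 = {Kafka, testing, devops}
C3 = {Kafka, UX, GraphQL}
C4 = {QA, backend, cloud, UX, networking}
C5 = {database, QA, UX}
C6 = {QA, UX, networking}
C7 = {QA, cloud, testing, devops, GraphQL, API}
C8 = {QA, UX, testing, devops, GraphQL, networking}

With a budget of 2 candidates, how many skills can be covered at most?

Choosing C1, C7 covers {Kafka, mobile, QA, backend, cloud, testing, devops, GraphQL, networking, API} — 10 skills.
No choice of 2 candidates does better; here database, UX are left uncovered.

10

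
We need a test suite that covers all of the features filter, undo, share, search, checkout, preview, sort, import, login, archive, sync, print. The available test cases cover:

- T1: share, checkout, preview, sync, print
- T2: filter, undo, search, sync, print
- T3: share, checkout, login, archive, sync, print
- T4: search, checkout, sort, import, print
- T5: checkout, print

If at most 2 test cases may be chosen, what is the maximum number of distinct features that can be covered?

9

Choosing T2, T3 covers {filter, undo, share, search, checkout, login, archive, sync, print} — 9 features.
No choice of 2 test cases does better; here preview, sort, import are left uncovered.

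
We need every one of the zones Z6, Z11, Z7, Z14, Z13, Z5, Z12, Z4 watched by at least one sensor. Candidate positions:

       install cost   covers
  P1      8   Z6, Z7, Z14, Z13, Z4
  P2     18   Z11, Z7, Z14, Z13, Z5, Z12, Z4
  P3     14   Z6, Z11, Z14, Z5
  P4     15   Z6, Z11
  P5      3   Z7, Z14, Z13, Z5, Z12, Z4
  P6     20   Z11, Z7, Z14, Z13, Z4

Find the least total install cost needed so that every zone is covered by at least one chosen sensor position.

17

P3, P5 cover every zone at install cost 14 + 3 = 17.
Any cover uses at least 2 sensor positions; among all covering selections none totals below 17.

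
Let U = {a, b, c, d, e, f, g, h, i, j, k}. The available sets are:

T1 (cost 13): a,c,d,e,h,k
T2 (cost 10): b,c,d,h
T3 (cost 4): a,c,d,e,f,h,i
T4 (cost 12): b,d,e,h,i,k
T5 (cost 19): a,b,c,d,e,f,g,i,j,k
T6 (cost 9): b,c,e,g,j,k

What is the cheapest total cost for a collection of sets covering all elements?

13

T3, T6 cover every element at cost 4 + 9 = 13.
Any cover uses at least 2 sets; among all covering selections none totals below 13.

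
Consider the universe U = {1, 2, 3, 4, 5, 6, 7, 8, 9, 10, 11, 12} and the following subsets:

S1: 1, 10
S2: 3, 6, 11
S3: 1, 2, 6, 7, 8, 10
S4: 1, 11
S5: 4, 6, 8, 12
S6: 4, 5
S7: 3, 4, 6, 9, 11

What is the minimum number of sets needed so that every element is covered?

4

S3, S5, S6, S7 together cover {1, 2, 3, 4, 5, 6, 7, 8, 9, 10, 11, 12} — every element.
No 3 of the 7 sets cover everything (all 35 triples fall short), so 4 is minimum.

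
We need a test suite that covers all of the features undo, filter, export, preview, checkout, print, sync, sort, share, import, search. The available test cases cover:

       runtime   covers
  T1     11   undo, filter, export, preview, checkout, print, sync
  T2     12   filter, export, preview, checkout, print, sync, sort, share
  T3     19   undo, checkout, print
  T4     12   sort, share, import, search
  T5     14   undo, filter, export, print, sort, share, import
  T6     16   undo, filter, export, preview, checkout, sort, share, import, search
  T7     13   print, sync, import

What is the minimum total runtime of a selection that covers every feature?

T1, T4 cover every feature at runtime 11 + 12 = 23.
Any cover uses at least 2 test cases; among all covering selections none totals below 23.
Greedy by coverage-per-runtime would pick T2, T6 for 28 — worse than the optimum 23.

23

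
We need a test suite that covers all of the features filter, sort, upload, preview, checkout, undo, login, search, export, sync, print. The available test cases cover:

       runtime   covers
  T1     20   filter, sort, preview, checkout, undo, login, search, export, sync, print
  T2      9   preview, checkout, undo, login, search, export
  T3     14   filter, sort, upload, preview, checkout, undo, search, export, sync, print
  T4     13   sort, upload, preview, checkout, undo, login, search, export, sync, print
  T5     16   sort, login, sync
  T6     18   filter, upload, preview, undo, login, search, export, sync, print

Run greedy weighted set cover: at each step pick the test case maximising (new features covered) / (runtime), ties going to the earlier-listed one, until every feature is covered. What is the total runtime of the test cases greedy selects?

Pick 1: T4 adds 10 new (sort, upload, preview, checkout, undo, login, search, export, sync, print) at runtime 13 (ratio 10/13).
Pick 2: T3 adds 1 new (filter) at runtime 14 (ratio 1/14).
Greedy total runtime: 13 + 14 = 27. (The true optimum is 23, so greedy overshoots here.)

27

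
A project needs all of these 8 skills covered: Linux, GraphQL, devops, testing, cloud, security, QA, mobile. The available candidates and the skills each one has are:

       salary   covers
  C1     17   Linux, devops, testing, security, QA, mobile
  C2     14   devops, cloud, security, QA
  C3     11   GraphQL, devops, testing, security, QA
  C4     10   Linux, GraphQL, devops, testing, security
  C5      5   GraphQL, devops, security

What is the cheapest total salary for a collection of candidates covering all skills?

C1, C2, C5 cover every skill at salary 17 + 14 + 5 = 36.
Any cover uses at least 3 candidates; among all covering selections none totals below 36.

36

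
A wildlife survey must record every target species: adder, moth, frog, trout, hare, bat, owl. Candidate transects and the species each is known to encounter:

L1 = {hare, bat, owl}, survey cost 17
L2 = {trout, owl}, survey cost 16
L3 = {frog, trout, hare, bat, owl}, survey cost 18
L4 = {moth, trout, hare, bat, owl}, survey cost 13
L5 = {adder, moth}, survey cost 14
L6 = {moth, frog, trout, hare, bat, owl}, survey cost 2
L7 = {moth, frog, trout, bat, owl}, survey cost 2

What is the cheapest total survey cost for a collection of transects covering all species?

L5, L6 cover every species at survey cost 14 + 2 = 16.
Any cover uses at least 2 transects; among all covering selections none totals below 16.

16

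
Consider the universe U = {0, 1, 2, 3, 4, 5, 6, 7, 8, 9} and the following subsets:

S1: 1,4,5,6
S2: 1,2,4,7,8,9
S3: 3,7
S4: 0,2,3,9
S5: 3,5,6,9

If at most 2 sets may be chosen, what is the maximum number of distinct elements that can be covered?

Choosing S2, S5 covers {1, 2, 3, 4, 5, 6, 7, 8, 9} — 9 elements.
No choice of 2 sets does better; here 0 is left uncovered.

9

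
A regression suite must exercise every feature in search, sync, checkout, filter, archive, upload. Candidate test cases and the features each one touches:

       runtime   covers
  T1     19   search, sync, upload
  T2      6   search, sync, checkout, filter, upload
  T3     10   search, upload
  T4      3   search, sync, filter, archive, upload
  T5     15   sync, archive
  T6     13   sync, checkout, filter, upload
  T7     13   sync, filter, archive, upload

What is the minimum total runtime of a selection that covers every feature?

T2, T4 cover every feature at runtime 6 + 3 = 9.
Any cover uses at least 2 test cases; among all covering selections none totals below 9.

9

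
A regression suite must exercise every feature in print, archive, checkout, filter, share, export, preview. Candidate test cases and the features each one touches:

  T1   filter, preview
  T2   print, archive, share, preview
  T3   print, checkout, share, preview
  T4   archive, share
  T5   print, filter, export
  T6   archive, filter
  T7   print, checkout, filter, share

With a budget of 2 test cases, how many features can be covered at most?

Choosing T2, T5 covers {print, archive, filter, share, export, preview} — 6 features.
No choice of 2 test cases does better; here checkout is left uncovered.

6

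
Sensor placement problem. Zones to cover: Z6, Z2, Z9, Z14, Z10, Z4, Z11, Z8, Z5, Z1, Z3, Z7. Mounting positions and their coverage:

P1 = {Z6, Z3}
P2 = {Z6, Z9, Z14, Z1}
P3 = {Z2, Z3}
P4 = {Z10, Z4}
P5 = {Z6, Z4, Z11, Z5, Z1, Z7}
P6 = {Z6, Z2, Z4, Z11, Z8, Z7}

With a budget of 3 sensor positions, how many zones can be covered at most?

Choosing P1, P2, P6 covers {Z6, Z2, Z9, Z14, Z4, Z11, Z8, Z1, Z3, Z7} — 10 zones.
No choice of 3 sensor positions does better; here Z10, Z5 are left uncovered.

10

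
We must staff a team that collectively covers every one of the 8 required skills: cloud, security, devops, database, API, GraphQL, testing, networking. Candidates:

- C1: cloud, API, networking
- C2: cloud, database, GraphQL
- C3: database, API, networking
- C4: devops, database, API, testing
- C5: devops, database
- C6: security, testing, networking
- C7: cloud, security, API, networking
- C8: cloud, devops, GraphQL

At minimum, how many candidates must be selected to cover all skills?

3

C2, C4, C6 together cover {cloud, security, devops, database, API, GraphQL, testing, networking} — every skill.
No 2 of the 8 candidates cover everything (all 28 pairs fall short), so 3 is minimum.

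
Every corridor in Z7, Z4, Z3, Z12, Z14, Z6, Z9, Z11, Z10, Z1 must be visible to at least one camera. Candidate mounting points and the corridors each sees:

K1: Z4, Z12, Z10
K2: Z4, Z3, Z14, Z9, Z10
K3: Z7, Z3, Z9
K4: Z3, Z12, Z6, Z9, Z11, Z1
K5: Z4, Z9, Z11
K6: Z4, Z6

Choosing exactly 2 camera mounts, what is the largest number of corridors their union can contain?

Choosing K2, K4 covers {Z4, Z3, Z12, Z14, Z6, Z9, Z11, Z10, Z1} — 9 corridors.
No choice of 2 camera mounts does better; here Z7 is left uncovered.

9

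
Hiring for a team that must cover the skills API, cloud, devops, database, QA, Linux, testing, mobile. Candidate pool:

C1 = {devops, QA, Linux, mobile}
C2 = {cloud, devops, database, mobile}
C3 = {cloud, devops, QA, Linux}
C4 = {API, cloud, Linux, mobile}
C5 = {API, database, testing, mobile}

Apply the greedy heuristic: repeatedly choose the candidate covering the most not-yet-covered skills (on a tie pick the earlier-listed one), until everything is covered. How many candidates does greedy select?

Pick 1: C1 covers 4 new skills (devops, QA, Linux, mobile).
Pick 2: C5 covers 3 new skills (API, database, testing).
Pick 3: C2 covers 1 new skills (cloud).
Greedy uses 3 candidates. (The true minimum is 2.)

3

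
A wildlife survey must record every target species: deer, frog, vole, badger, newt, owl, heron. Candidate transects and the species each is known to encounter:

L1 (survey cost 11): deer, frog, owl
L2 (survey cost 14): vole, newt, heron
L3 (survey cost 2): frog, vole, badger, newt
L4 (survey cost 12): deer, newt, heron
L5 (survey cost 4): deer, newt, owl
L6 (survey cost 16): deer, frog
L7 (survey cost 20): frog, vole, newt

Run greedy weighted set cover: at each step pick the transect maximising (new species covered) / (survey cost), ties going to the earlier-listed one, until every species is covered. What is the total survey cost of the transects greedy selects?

Pick 1: L3 adds 4 new (frog, vole, badger, newt) at survey cost 2 (ratio 4/2).
Pick 2: L5 adds 2 new (deer, owl) at survey cost 4 (ratio 2/4).
Pick 3: L4 adds 1 new (heron) at survey cost 12 (ratio 1/12).
Greedy total survey cost: 2 + 4 + 12 = 18.

18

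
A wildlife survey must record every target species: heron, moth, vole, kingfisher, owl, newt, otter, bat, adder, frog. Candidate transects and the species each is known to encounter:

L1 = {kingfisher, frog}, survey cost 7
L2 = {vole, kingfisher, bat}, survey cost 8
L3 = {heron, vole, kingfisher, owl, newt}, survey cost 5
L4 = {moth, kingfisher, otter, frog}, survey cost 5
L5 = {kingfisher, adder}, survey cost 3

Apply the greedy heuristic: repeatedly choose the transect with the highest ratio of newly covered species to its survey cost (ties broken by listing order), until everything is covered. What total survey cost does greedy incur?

Pick 1: L3 adds 5 new (heron, vole, kingfisher, owl, newt) at survey cost 5 (ratio 5/5).
Pick 2: L4 adds 3 new (moth, otter, frog) at survey cost 5 (ratio 3/5).
Pick 3: L5 adds 1 new (adder) at survey cost 3 (ratio 1/3).
Pick 4: L2 adds 1 new (bat) at survey cost 8 (ratio 1/8).
Greedy total survey cost: 5 + 5 + 3 + 8 = 21.

21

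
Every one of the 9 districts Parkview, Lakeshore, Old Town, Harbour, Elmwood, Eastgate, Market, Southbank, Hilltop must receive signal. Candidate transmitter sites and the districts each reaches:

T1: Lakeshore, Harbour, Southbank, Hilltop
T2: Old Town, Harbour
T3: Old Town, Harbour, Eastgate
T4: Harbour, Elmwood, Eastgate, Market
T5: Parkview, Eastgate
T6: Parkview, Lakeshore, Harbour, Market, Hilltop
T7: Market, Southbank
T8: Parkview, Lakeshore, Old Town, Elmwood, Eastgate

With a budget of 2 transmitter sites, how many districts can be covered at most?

8

Choosing T1, T8 covers {Parkview, Lakeshore, Old Town, Harbour, Elmwood, Eastgate, Southbank, Hilltop} — 8 districts.
No choice of 2 transmitter sites does better; here Market is left uncovered.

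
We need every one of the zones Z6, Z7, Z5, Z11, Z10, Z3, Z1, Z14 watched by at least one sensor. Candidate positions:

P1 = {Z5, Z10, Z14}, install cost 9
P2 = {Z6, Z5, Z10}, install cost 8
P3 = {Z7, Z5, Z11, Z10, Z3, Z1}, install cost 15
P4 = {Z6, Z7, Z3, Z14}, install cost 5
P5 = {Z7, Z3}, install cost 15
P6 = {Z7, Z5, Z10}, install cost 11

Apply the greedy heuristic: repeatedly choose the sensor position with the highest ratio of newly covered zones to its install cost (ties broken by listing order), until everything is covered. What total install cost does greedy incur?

20

Pick 1: P4 adds 4 new (Z6, Z7, Z3, Z14) at install cost 5 (ratio 4/5).
Pick 2: P3 adds 4 new (Z5, Z11, Z10, Z1) at install cost 15 (ratio 4/15).
Greedy total install cost: 5 + 15 = 20.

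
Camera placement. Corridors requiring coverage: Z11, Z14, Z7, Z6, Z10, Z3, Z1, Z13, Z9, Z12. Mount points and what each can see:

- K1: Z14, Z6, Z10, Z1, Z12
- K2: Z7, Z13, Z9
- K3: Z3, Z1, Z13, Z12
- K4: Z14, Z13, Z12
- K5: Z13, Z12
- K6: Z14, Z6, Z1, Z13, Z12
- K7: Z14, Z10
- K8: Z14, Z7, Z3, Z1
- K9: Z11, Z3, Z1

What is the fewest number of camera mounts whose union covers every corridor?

K1, K2, K9 together cover {Z11, Z14, Z7, Z6, Z10, Z3, Z1, Z13, Z9, Z12} — every corridor.
No 2 of the 9 camera mounts cover everything (all 36 pairs fall short), so 3 is minimum.

3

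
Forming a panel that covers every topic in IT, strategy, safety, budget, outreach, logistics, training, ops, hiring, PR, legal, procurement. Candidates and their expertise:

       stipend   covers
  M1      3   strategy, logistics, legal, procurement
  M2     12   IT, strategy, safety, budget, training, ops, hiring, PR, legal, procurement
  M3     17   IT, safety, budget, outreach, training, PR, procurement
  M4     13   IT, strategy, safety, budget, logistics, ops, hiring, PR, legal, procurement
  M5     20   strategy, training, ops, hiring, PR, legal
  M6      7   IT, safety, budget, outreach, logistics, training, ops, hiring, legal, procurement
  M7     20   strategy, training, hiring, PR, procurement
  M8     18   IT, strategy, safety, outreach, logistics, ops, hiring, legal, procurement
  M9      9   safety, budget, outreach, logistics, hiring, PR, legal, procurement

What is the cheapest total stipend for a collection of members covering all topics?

19

M2, M6 cover every topic at stipend 12 + 7 = 19.
Any cover uses at least 2 members; among all covering selections none totals below 19.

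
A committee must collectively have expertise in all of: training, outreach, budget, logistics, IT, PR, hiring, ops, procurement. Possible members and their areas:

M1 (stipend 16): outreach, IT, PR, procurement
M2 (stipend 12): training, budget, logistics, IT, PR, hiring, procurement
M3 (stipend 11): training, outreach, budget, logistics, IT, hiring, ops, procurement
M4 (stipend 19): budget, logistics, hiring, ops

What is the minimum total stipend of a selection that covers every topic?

23

M2, M3 cover every topic at stipend 12 + 11 = 23.
Any cover uses at least 2 members; among all covering selections none totals below 23.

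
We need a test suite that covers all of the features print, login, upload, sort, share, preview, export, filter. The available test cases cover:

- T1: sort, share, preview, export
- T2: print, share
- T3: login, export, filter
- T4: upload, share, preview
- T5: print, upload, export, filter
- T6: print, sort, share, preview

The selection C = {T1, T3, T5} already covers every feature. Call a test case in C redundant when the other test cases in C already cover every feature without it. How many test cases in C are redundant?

0

Drop T1: sort, share, preview uncovered — not redundant.
Drop T3: login uncovered — not redundant.
Drop T5: print, upload uncovered — not redundant.
None of the test cases in C is redundant.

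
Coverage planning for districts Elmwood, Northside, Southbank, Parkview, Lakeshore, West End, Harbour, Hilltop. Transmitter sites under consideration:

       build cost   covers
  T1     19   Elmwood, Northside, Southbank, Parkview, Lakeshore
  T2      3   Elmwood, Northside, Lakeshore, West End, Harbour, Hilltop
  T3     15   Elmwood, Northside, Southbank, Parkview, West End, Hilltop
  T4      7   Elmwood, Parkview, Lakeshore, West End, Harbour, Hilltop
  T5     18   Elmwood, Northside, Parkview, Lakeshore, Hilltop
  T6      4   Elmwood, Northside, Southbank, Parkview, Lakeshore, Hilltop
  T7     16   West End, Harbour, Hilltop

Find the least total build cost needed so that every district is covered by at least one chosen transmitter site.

7

T2, T6 cover every district at build cost 3 + 4 = 7.
Any cover uses at least 2 transmitter sites; among all covering selections none totals below 7.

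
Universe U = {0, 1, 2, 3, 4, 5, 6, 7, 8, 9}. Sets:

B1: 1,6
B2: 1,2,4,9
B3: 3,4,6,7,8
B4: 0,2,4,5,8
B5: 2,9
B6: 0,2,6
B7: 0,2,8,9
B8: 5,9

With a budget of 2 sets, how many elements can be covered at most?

8

Choosing B2, B3 covers {1, 2, 3, 4, 6, 7, 8, 9} — 8 elements.
No choice of 2 sets does better; here 0, 5 are left uncovered.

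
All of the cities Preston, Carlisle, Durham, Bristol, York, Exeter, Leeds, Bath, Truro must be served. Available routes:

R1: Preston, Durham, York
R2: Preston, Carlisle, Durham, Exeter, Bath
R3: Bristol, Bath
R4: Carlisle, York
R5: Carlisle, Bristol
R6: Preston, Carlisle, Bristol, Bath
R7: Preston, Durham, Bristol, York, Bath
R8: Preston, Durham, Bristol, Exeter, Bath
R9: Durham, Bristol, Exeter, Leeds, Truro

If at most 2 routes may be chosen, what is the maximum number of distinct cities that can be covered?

8

Choosing R2, R9 covers {Preston, Carlisle, Durham, Bristol, Exeter, Leeds, Bath, Truro} — 8 cities.
No choice of 2 routes does better; here York is left uncovered.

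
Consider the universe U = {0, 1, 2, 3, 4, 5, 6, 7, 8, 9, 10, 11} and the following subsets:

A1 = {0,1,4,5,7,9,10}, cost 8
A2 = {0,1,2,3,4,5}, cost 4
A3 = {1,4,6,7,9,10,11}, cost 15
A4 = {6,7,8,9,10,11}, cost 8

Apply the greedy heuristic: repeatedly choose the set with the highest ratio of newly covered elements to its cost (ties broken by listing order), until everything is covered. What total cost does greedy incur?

12

Pick 1: A2 adds 6 new (0, 1, 2, 3, 4, 5) at cost 4 (ratio 6/4).
Pick 2: A4 adds 6 new (6, 7, 8, 9, 10, 11) at cost 8 (ratio 6/8).
Greedy total cost: 4 + 8 = 12.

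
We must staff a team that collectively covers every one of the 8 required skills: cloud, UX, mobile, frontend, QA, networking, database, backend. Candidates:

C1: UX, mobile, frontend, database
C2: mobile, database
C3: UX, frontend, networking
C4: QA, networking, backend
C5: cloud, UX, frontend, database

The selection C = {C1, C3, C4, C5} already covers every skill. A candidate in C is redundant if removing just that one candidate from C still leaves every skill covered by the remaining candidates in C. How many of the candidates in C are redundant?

Drop C1: mobile uncovered — not redundant.
Drop C3: the rest still cover every skill — redundant.
Drop C4: QA, backend uncovered — not redundant.
Drop C5: cloud uncovered — not redundant.
1 redundant: C3.

1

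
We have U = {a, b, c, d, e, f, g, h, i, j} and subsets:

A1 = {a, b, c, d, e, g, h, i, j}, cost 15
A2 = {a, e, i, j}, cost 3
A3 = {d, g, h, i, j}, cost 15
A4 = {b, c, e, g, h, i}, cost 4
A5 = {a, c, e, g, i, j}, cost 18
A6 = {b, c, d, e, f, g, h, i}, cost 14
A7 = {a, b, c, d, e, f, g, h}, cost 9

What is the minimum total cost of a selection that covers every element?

A2, A7 cover every element at cost 3 + 9 = 12.
Any cover uses at least 2 sets; among all covering selections none totals below 12.

12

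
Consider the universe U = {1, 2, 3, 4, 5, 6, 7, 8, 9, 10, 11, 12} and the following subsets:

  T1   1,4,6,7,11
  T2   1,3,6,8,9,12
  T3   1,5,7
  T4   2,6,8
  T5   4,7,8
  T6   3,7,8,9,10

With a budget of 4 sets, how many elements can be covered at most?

11

Choosing T1, T2, T3, T4 covers {1, 2, 3, 4, 5, 6, 7, 8, 9, 11, 12} — 11 elements.
No choice of 4 sets does better; here 10 is left uncovered.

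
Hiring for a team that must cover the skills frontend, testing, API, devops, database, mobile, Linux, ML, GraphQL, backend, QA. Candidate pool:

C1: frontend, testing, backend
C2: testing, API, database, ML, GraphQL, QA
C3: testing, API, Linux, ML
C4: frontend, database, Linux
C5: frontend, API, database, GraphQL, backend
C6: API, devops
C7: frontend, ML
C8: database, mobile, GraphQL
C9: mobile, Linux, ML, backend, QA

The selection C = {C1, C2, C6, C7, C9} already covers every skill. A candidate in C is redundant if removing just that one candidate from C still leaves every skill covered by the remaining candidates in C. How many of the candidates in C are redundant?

2

Drop C1: the rest still cover every skill — redundant.
Drop C2: database, GraphQL uncovered — not redundant.
Drop C6: devops uncovered — not redundant.
Drop C7: the rest still cover every skill — redundant.
Drop C9: mobile, Linux uncovered — not redundant.
2 redundant: C1, C7.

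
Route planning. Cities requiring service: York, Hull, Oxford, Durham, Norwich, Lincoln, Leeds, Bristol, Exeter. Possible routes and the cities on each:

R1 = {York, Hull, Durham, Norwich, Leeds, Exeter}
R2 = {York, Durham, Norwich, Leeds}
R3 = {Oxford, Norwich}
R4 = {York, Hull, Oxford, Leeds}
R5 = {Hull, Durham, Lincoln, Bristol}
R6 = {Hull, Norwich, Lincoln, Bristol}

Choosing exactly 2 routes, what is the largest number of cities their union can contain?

8

Choosing R1, R5 covers {York, Hull, Durham, Norwich, Lincoln, Leeds, Bristol, Exeter} — 8 cities.
No choice of 2 routes does better; here Oxford is left uncovered.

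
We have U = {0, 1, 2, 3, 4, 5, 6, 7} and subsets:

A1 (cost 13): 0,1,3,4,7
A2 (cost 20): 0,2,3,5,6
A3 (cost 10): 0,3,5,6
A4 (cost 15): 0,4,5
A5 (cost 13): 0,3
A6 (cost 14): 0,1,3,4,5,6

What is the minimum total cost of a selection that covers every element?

A1, A2 cover every element at cost 13 + 20 = 33.
Any cover uses at least 2 sets; among all covering selections none totals below 33.
Greedy by coverage-per-cost would pick A6, A1, A2 for 47 — worse than the optimum 33.

33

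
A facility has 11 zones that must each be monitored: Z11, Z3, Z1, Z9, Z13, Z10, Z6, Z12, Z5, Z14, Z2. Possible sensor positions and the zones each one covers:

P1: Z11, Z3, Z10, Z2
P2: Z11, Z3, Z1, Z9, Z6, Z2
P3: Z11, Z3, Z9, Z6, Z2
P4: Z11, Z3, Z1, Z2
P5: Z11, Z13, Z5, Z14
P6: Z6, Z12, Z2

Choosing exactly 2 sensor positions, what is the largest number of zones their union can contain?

Choosing P2, P5 covers {Z11, Z3, Z1, Z9, Z13, Z6, Z5, Z14, Z2} — 9 zones.
No choice of 2 sensor positions does better; here Z10, Z12 are left uncovered.

9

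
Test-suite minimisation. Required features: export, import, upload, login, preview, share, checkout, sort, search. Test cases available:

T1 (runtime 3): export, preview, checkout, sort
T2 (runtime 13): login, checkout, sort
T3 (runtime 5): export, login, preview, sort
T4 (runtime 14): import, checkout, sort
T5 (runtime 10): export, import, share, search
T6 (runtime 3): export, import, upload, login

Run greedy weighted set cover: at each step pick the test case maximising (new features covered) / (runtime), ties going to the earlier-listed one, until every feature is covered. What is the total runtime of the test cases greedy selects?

16

Pick 1: T1 adds 4 new (export, preview, checkout, sort) at runtime 3 (ratio 4/3).
Pick 2: T6 adds 3 new (import, upload, login) at runtime 3 (ratio 3/3).
Pick 3: T5 adds 2 new (share, search) at runtime 10 (ratio 2/10).
Greedy total runtime: 3 + 3 + 10 = 16.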